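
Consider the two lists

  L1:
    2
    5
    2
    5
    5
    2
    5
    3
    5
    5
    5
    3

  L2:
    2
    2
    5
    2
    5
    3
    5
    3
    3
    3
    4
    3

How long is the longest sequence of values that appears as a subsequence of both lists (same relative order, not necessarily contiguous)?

8

Pick 2 (L1 #1, L2 #1); then 2 (L1 #3, L2 #2); then 5 (L1 #5, L2 #3); then 2 (L1 #6, L2 #4); then 5 (L1 #7, L2 #5); then 3 (L1 #8, L2 #6); then 5 (L1 #9, L2 #7); then 3 (L1 #12, L2 #12); all 8 values appear in both, in order. The LCS DP gives dp[12][12] = 8, so this is optimal.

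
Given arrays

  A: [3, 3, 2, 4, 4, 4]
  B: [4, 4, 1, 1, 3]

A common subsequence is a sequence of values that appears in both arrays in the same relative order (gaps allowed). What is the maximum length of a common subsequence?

2

Let dp[i][j] be the LCS length of the first i values of A and the first j values of B. dp[i][j] = dp[i-1][j-1]+1 when the i-th and j-th values match, else max(dp[i-1][j], dp[i][j-1]).
    ·  4  4  1  1  3
 ·  0  0  0  0  0  0
 3  0  0  0  0  0  1
 3  0  0  0  0  0  1
 2  0  0  0  0  0  1
 4  0  1  1  1  1  1
 4  0  1  2  2  2  2
 4  0  1  2  2  2  2
dp[6][5] = 2. One LCS (by backtracking along matches): 4, 4.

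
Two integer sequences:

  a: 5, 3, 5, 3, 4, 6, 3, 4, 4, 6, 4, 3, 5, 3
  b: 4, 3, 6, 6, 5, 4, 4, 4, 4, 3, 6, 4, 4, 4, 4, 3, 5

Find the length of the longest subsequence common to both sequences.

9

Pick 3 at a[2]=b[2], 5 at a[3]=b[5], 3 at a[4]=b[10], 4 at a[5]=b[12], 4 at a[8]=b[13], 4 at a[9]=b[14], 4 at a[11]=b[15], 3 at a[12]=b[16], 5 at a[13]=b[17]; all 9 values appear in both, in order. The LCS DP gives dp[14][17] = 9, so this is optimal.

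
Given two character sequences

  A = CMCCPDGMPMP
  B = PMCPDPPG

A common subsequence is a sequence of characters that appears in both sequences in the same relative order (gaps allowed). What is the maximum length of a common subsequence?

6

Pick M at A[2]=B[2], then C at A[4]=B[3], then P at A[5]=B[4], then D at A[6]=B[5], then P at A[9]=B[6], then P at A[11]=B[7]; all 6 characters appear in both, in order. The LCS DP gives dp[11][8] = 6, so this is optimal.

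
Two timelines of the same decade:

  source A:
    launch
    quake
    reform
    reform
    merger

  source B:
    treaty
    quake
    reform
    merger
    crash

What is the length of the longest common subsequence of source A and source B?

One common subsequence of length 3: quake at source A[2]=source B[2] → reform at source A[4]=source B[3] → merger at source A[5]=source B[4]. Since dp[5][5] = 3, nothing longer is possible.

3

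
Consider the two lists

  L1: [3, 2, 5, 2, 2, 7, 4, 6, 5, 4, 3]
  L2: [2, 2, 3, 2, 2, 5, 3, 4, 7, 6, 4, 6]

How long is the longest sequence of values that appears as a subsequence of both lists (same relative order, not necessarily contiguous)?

Match 3 at L1[1]=L2[3] → 2 at L1[2]=L2[5] → 5 at L1[3]=L2[6] → 7 at L1[6]=L2[9] → 4 at L1[7]=L2[11] → 6 at L1[8]=L2[12] — 6 values in the same relative order in both. dp[11][12] = 6 confirms this is the maximum.

6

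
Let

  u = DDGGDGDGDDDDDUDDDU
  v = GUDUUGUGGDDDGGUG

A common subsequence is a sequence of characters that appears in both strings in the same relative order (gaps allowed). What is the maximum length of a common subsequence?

8

Taking D at u[1]=v[3], then G at u[3]=v[6], then G at u[4]=v[8], then G at u[6]=v[9], then D at u[7]=v[10], then D at u[9]=v[11], then D at u[10]=v[12], then U at u[14]=v[15] gives a common subsequence of length 8. The LCS DP gives dp[18][16] = 8, so this is optimal.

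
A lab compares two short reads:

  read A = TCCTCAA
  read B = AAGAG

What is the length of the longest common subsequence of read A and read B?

2

Taking A at read A[6]=read B[2], then A at read A[7]=read B[4] gives a common subsequence of length 2, and the DP table's final entry dp[7][5] is also 2, so no common subsequence is longer.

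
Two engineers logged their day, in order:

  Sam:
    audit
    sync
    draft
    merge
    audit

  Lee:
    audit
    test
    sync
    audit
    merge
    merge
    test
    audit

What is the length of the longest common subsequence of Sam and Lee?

4

One common subsequence of length 4: audit (Sam #1, Lee #1), sync (Sam #2, Lee #3), merge (Sam #4, Lee #6), audit (Sam #5, Lee #8). dp[5][8] = 4 confirms this is the maximum.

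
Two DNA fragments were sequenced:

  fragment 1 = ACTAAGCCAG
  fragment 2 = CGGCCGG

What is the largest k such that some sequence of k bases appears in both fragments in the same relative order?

5

Pick C (fragment 1 #2, fragment 2 #1), then G (fragment 1 #6, fragment 2 #3), then C (fragment 1 #7, fragment 2 #4), then C (fragment 1 #8, fragment 2 #5), then G (fragment 1 #10, fragment 2 #7); all 5 bases appear in both, in order. Since dp[10][7] = 5, nothing longer is possible.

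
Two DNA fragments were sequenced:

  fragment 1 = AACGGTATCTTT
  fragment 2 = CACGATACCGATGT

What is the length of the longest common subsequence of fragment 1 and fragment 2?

8

One common subsequence of length 8: A [2,2]; then C [3,3]; then G [4,4]; then T [6,6]; then A [7,7]; then C [9,9]; then T [10,12]; then T [12,14]. The LCS DP gives dp[12][14] = 8, so this is optimal.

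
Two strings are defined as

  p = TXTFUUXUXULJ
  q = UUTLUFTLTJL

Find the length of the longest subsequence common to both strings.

5

One common subsequence of length 5: U at p[5]=q[1]; then U at p[6]=q[2]; then U at p[8]=q[5]; then L at p[11]=q[8]; then J at p[12]=q[10]. Since dp[12][11] = 5, nothing longer is possible.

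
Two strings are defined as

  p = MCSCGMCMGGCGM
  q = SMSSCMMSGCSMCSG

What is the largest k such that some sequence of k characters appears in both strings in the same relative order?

Taking M [1,2]; then C [2,5]; then S [3,8]; then G [5,9]; then C [7,10]; then M [8,12]; then C [11,13]; then G [12,15] gives a common subsequence of length 8, and the DP table's final entry dp[13][15] is also 8, so no common subsequence is longer.

8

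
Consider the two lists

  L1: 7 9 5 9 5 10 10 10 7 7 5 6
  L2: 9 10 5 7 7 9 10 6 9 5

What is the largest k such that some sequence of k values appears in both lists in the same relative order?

5

Match 9 [2,1]; then 5 [3,3]; then 9 [4,6]; then 10 [6,7]; then 5 [11,10] — 5 values in the same relative order in both. Since dp[12][10] = 5, nothing longer is possible.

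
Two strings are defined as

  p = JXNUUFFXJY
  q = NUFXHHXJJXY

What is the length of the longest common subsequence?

6

Match N (p #3, q #1), then U (p #5, q #2), then F (p #6, q #3), then X (p #8, q #7), then J (p #9, q #9), then Y (p #10, q #11) — 6 characters in the same relative order in both, and the DP table's final entry dp[10][11] is also 6, so no common subsequence is longer.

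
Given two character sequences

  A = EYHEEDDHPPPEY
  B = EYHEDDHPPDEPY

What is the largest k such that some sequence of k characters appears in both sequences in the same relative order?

One common subsequence of length 11: E [1,1], Y [2,2], H [3,3], E [5,4], D [6,5], D [7,6], H [8,7], P [9,8], P [10,9], P [11,12], Y [13,13]. dp[13][13] = 11 confirms this is the maximum.

11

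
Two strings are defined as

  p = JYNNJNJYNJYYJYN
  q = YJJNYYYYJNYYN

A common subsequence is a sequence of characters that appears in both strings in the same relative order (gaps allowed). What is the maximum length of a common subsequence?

9

Match J (p #1, q #2) → J (p #5, q #3) → N (p #6, q #4) → Y (p #8, q #6) → Y (p #11, q #7) → Y (p #12, q #8) → J (p #13, q #9) → Y (p #14, q #12) → N (p #15, q #13) — 9 characters in the same relative order in both. Since dp[15][13] = 9, nothing longer is possible.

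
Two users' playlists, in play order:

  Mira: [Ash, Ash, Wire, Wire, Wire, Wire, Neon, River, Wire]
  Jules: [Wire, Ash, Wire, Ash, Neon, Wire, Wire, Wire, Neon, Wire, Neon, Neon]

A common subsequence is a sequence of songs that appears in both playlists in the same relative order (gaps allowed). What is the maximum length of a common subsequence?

Taking Ash (Mira #1, Jules #2), Ash (Mira #2, Jules #4), Wire (Mira #3, Jules #6), Wire (Mira #4, Jules #7), Wire (Mira #5, Jules #8), Wire (Mira #6, Jules #10), Neon (Mira #7, Jules #12) gives a common subsequence of length 7, and the DP table's final entry dp[9][12] is also 7, so no common subsequence is longer.

7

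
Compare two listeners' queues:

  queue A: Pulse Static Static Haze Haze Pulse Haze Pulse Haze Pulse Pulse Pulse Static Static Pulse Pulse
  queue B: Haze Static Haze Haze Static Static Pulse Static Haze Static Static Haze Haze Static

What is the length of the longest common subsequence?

7

Taking Static (queue A #3, queue B #2), then Haze (queue A #4, queue B #3), then Haze (queue A #5, queue B #4), then Pulse (queue A #6, queue B #7), then Haze (queue A #7, queue B #12), then Haze (queue A #9, queue B #13), then Static (queue A #14, queue B #14) gives a common subsequence of length 7. Since dp[16][14] = 7, nothing longer is possible.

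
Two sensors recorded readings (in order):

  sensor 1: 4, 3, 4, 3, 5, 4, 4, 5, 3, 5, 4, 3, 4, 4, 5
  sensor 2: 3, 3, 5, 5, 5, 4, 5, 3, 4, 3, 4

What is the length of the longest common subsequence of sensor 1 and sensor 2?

Pick 3 (sensor 1 #2, sensor 2 #1) → 3 (sensor 1 #4, sensor 2 #2) → 5 (sensor 1 #5, sensor 2 #5) → 4 (sensor 1 #7, sensor 2 #6) → 5 (sensor 1 #8, sensor 2 #7) → 3 (sensor 1 #9, sensor 2 #8) → 4 (sensor 1 #11, sensor 2 #9) → 3 (sensor 1 #12, sensor 2 #10) → 4 (sensor 1 #14, sensor 2 #11); all 9 values appear in both, in order, and the DP table's final entry dp[15][11] is also 9, so no common subsequence is longer.

9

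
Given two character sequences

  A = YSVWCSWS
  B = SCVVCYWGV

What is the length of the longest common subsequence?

Match S at A[2]=B[1], then V at A[3]=B[4], then C at A[5]=B[5], then W at A[7]=B[7] — 4 characters in the same relative order in both, and the DP table's final entry dp[8][9] is also 4, so no common subsequence is longer.

4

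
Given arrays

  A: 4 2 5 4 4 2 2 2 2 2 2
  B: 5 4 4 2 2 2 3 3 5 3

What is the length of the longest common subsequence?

6

Let dp[i][j] be the LCS length of the first i values of A and the first j values of B. dp[i][j] = dp[i-1][j-1]+1 when the i-th and j-th values match, else max(dp[i-1][j], dp[i][j-1]).
    ·  5  4  4  2  2  2  3  3  5  3
 ·  0  0  0  0  0  0  0  0  0  0  0
 4  0  0  1  1  1  1  1  1  1  1  1
 2  0  0  1  1  2  2  2  2  2  2  2
 5  0  1  1  1  2  2  2  2  2  3  3
 4  0  1  2  2  2  2  2  2  2  3  3
 4  0  1  2  3  3  3  3  3  3  3  3
 2  0  1  2  3  4  4  4  4  4  4  4
 2  0  1  2  3  4  5  5  5  5  5  5
 2  0  1  2  3  4  5  6  6  6  6  6
 2  0  1  2  3  4  5  6  6  6  6  6
 2  0  1  2  3  4  5  6  6  6  6  6
 2  0  1  2  3  4  5  6  6  6  6  6
dp[11][10] = 6. One LCS (by backtracking along matches): 5, 4, 4, 2, 2, 2.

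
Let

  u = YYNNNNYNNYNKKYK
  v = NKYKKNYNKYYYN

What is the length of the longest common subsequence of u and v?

One common subsequence of length 7: N (u #3, v #1), then Y (u #7, v #3), then N (u #9, v #6), then Y (u #10, v #7), then N (u #11, v #8), then K (u #12, v #9), then Y (u #14, v #12). dp[15][13] = 7 confirms this is the maximum.

7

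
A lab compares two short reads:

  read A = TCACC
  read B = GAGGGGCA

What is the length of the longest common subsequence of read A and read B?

2

Match C (read A #2, read B #7), A (read A #3, read B #8) — 2 bases in the same relative order in both. Since dp[5][8] = 2, nothing longer is possible.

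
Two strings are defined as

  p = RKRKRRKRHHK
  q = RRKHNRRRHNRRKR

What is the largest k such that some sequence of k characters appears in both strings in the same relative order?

Taking R [1,1] → R [3,2] → K [4,3] → R [5,6] → R [6,7] → R [8,8] → H [9,9] → K [11,13] gives a common subsequence of length 8. dp[11][14] = 8 confirms this is the maximum.

8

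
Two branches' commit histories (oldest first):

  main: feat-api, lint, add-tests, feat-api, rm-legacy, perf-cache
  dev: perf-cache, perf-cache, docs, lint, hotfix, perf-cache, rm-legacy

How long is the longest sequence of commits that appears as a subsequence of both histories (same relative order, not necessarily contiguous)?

Taking lint (main #2, dev #4); then rm-legacy (main #5, dev #7) gives a common subsequence of length 2. The LCS DP gives dp[6][7] = 2, so this is optimal.

2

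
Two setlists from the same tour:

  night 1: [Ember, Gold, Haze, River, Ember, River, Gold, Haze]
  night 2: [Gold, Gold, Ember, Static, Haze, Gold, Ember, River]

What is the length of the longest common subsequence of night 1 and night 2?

4

One common subsequence of length 4: Ember (night 1 #1, night 2 #3); then Gold (night 1 #2, night 2 #6); then Ember (night 1 #5, night 2 #7); then River (night 1 #6, night 2 #8). The LCS DP gives dp[8][8] = 4, so this is optimal.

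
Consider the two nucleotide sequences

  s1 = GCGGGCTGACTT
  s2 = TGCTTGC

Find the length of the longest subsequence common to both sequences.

5

Let dp[i][j] be the LCS length of the first i bases of s1 and the first j bases of s2. dp[i][j] = dp[i-1][j-1]+1 when the i-th and j-th bases match, else max(dp[i-1][j], dp[i][j-1]).
    ·  T  G  C  T  T  G  C
 ·  0  0  0  0  0  0  0  0
 G  0  0  1  1  1  1  1  1
 C  0  0  1  2  2  2  2  2
 G  0  0  1  2  2  2  3  3
 G  0  0  1  2  2  2  3  3
 G  0  0  1  2  2  2  3  3
 C  0  0  1  2  2  2  3  4
 T  0  1  1  2  3  3  3  4
 G  0  1  2  2  3  3  4  4
 A  0  1  2  2  3  3  4  4
 C  0  1  2  3  3  3  4  5
 T  0  1  2  3  4  4  4  5
 T  0  1  2  3  4  5  5  5
dp[12][7] = 5. One LCS (by backtracking along matches): GCTGC.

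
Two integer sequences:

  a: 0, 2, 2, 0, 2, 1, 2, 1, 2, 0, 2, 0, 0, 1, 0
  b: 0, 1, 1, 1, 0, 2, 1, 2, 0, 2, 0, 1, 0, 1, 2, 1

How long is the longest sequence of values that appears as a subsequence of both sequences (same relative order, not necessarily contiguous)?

10

Pick 0 (a #1, b #1), then 0 (a #4, b #5), then 2 (a #7, b #6), then 1 (a #8, b #7), then 2 (a #9, b #8), then 0 (a #10, b #9), then 2 (a #11, b #10), then 0 (a #12, b #11), then 0 (a #13, b #13), then 1 (a #14, b #16); all 10 values appear in both, in order. Since dp[15][16] = 10, nothing longer is possible.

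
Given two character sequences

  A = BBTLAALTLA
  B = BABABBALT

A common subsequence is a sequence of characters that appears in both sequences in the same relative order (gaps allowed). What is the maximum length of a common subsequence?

Let dp[i][j] be the LCS length of the first i characters of A and the first j characters of B. dp[i][j] = dp[i-1][j-1]+1 when the i-th and j-th characters match, else max(dp[i-1][j], dp[i][j-1]).
    ·  B  A  B  A  B  B  A  L  T
 ·  0  0  0  0  0  0  0  0  0  0
 B  0  1  1  1  1  1  1  1  1  1
 B  0  1  1  2  2  2  2  2  2  2
 T  0  1  1  2  2  2  2  2  2  3
 L  0  1  1  2  2  2  2  2  3  3
 A  0  1  2  2  3  3  3  3  3  3
 A  0  1  2  2  3  3  3  4  4  4
 L  0  1  2  2  3  3  3  4  5  5
 T  0  1  2  2  3  3  3  4  5  6
 L  0  1  2  2  3  3  3  4  5  6
 A  0  1  2  2  3  3  3  4  5  6
dp[10][9] = 6. One LCS (by backtracking along matches): BBAALT.

6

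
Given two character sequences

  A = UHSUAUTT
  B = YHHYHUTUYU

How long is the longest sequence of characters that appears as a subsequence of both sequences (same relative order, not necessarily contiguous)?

One common subsequence of length 3: U [1,6], U [4,8], U [6,10]. dp[8][10] = 3 confirms this is the maximum.

3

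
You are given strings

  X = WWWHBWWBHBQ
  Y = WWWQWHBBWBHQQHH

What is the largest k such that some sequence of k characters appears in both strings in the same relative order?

9

Taking W (X #1, Y #2) → W (X #2, Y #3) → W (X #3, Y #5) → H (X #4, Y #6) → B (X #5, Y #8) → W (X #7, Y #9) → B (X #8, Y #10) → H (X #9, Y #11) → Q (X #11, Y #13) gives a common subsequence of length 9, and the DP table's final entry dp[11][15] is also 9, so no common subsequence is longer.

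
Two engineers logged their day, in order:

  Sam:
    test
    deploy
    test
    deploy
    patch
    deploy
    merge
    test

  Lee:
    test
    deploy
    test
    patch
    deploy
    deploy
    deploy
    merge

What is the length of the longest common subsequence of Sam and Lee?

6

Taking test (Sam #1, Lee #1) → deploy (Sam #2, Lee #2) → test (Sam #3, Lee #3) → deploy (Sam #4, Lee #6) → deploy (Sam #6, Lee #7) → merge (Sam #7, Lee #8) gives a common subsequence of length 6. dp[8][8] = 6 confirms this is the maximum.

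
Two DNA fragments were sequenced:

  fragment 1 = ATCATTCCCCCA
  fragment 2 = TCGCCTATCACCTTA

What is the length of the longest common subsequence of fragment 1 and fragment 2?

Pick T [2,1] → C [3,5] → A [4,7] → T [6,8] → C [7,9] → C [8,11] → C [9,12] → A [12,15]; all 8 bases appear in both, in order. Since dp[12][15] = 8, nothing longer is possible.

8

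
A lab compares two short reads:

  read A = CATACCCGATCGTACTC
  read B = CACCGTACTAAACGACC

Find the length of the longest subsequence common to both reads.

12

Pick C (read A #1, read B #1); then A (read A #4, read B #2); then C (read A #6, read B #3); then C (read A #7, read B #4); then G (read A #8, read B #5); then A (read A #9, read B #7); then T (read A #10, read B #9); then C (read A #11, read B #13); then G (read A #12, read B #14); then A (read A #14, read B #15); then C (read A #15, read B #16); then C (read A #17, read B #17); all 12 bases appear in both, in order, and the DP table's final entry dp[17][17] is also 12, so no common subsequence is longer.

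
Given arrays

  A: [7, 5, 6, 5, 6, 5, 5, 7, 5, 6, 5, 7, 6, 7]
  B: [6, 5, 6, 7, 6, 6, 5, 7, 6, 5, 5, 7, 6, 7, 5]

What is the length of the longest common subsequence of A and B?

Pick 7 at A[1]=B[4]; then 6 at A[3]=B[5]; then 6 at A[5]=B[6]; then 5 at A[7]=B[7]; then 7 at A[8]=B[8]; then 5 at A[9]=B[10]; then 5 at A[11]=B[11]; then 7 at A[12]=B[12]; then 6 at A[13]=B[13]; then 7 at A[14]=B[14]; all 10 values appear in both, in order. Since dp[14][15] = 10, nothing longer is possible.

10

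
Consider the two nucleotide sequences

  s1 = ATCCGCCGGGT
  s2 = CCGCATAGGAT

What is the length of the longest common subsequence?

7

Let dp[i][j] be the LCS length of the first i bases of s1 and the first j bases of s2. dp[i][j] = dp[i-1][j-1]+1 when the i-th and j-th bases match, else max(dp[i-1][j], dp[i][j-1]).
    ·  C  C  G  C  A  T  A  G  G  A  T
 ·  0  0  0  0  0  0  0  0  0  0  0  0
 A  0  0  0  0  0  1  1  1  1  1  1  1
 T  0  0  0  0  0  1  2  2  2  2  2  2
 C  0  1  1  1  1  1  2  2  2  2  2  2
 C  0  1  2  2  2  2  2  2  2  2  2  2
 G  0  1  2  3  3  3  3  3  3  3  3  3
 C  0  1  2  3  4  4  4  4  4  4  4  4
 C  0  1  2  3  4  4  4  4  4  4  4  4
 G  0  1  2  3  4  4  4  4  5  5  5  5
 G  0  1  2  3  4  4  4  4  5  6  6  6
 G  0  1  2  3  4  4  4  4  5  6  6  6
 T  0  1  2  3  4  4  5  5  5  6  6  7
dp[11][11] = 7. One LCS (by backtracking along matches): CCGCGGT.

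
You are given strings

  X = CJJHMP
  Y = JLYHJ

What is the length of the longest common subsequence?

2

Let dp[i][j] be the LCS length of the first i characters of X and the first j characters of Y. dp[i][j] = dp[i-1][j-1]+1 when the i-th and j-th characters match, else max(dp[i-1][j], dp[i][j-1]).
    ·  J  L  Y  H  J
 ·  0  0  0  0  0  0
 C  0  0  0  0  0  0
 J  0  1  1  1  1  1
 J  0  1  1  1  1  2
 H  0  1  1  1  2  2
 M  0  1  1  1  2  2
 P  0  1  1  1  2  2
dp[6][5] = 2. One LCS (by backtracking along matches): JJ.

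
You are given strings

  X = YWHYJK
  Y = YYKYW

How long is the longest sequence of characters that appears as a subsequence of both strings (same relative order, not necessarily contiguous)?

Let dp[i][j] be the LCS length of the first i characters of X and the first j characters of Y. dp[i][j] = dp[i-1][j-1]+1 when the i-th and j-th characters match, else max(dp[i-1][j], dp[i][j-1]).
    ·  Y  Y  K  Y  W
 ·  0  0  0  0  0  0
 Y  0  1  1  1  1  1
 W  0  1  1  1  1  2
 H  0  1  1  1  1  2
 Y  0  1  2  2  2  2
 J  0  1  2  2  2  2
 K  0  1  2  3  3  3
dp[6][5] = 3. One LCS (by backtracking along matches): YYK.

3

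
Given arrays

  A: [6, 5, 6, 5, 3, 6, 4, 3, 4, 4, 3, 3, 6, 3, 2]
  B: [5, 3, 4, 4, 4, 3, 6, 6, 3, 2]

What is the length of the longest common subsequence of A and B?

Pick 5 at A[4]=B[1], 3 at A[5]=B[2], 4 at A[7]=B[3], 4 at A[9]=B[4], 4 at A[10]=B[5], 3 at A[11]=B[6], 6 at A[13]=B[8], 3 at A[14]=B[9], 2 at A[15]=B[10]; all 9 values appear in both, in order. The LCS DP gives dp[15][10] = 9, so this is optimal.

9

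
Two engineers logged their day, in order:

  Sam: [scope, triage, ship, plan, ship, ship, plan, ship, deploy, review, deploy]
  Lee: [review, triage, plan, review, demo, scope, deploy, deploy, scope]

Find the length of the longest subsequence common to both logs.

Pick triage (Sam #2, Lee #2), then plan (Sam #4, Lee #3), then deploy (Sam #9, Lee #7), then deploy (Sam #11, Lee #8); all 4 tasks appear in both, in order. The LCS DP gives dp[11][9] = 4, so this is optimal.

4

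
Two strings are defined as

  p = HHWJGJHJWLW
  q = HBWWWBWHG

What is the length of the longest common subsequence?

Match H [1,1] → W [3,4] → W [9,5] → W [11,7] — 4 characters in the same relative order in both, and the DP table's final entry dp[11][9] is also 4, so no common subsequence is longer.

4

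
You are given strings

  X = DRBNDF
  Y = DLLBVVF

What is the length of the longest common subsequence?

Pick D (X #1, Y #1); then B (X #3, Y #4); then F (X #6, Y #7); all 3 characters appear in both, in order. dp[6][7] = 3 confirms this is the maximum.

3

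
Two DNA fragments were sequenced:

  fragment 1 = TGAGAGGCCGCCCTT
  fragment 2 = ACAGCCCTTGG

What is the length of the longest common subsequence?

Match A [3,1]; then A [5,3]; then G [10,4]; then C [11,5]; then C [12,6]; then C [13,7]; then T [14,8]; then T [15,9] — 8 bases in the same relative order in both, and the DP table's final entry dp[15][11] is also 8, so no common subsequence is longer.

8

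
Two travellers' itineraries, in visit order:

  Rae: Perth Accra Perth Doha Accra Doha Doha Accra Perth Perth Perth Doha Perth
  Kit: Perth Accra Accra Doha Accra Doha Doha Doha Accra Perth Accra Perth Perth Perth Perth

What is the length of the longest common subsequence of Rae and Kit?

Pick Perth [1,1], then Accra [2,3], then Doha [4,4], then Accra [5,5], then Doha [6,7], then Doha [7,8], then Accra [8,11], then Perth [9,12], then Perth [10,13], then Perth [11,14], then Perth [13,15]; all 11 stops appear in both, in order. dp[13][15] = 11 confirms this is the maximum.

11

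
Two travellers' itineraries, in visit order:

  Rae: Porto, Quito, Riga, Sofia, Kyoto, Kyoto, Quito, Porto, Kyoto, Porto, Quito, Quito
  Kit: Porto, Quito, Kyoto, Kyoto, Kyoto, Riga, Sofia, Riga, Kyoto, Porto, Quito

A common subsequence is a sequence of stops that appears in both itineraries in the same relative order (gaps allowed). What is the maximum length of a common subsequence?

One common subsequence of length 7: Porto (Rae #1, Kit #1), then Quito (Rae #2, Kit #2), then Riga (Rae #3, Kit #6), then Sofia (Rae #4, Kit #7), then Kyoto (Rae #9, Kit #9), then Porto (Rae #10, Kit #10), then Quito (Rae #12, Kit #11), and the DP table's final entry dp[12][11] is also 7, so no common subsequence is longer.

7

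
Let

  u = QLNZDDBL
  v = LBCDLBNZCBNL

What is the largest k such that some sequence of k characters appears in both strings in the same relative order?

5

Match L (u #2, v #5), then N (u #3, v #7), then Z (u #4, v #8), then B (u #7, v #10), then L (u #8, v #12) — 5 characters in the same relative order in both, and the DP table's final entry dp[8][12] is also 5, so no common subsequence is longer.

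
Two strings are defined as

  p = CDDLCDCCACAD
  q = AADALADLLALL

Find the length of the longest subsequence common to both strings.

Match D [2,3] → D [3,7] → L [4,9] → A [9,10] — 4 characters in the same relative order in both, and the DP table's final entry dp[12][12] is also 4, so no common subsequence is longer.

4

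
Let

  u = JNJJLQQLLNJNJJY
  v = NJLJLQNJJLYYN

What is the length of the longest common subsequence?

Taking N [2,1] → J [3,2] → J [4,4] → L [5,5] → Q [7,6] → N [10,7] → J [11,8] → J [13,9] → Y [15,12] gives a common subsequence of length 9. Since dp[15][13] = 9, nothing longer is possible.

9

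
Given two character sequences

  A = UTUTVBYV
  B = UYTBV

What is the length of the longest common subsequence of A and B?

4

Let dp[i][j] be the LCS length of the first i characters of A and the first j characters of B. dp[i][j] = dp[i-1][j-1]+1 when the i-th and j-th characters match, else max(dp[i-1][j], dp[i][j-1]).
    ·  U  Y  T  B  V
 ·  0  0  0  0  0  0
 U  0  1  1  1  1  1
 T  0  1  1  2  2  2
 U  0  1  1  2  2  2
 T  0  1  1  2  2  2
 V  0  1  1  2  2  3
 B  0  1  1  2  3  3
 Y  0  1  2  2  3  3
 V  0  1  2  2  3  4
dp[8][5] = 4. One LCS (by backtracking along matches): UTBV.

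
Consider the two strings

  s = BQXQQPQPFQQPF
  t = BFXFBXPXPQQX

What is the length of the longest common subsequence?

Match B [1,5], X [3,6], P [6,7], P [8,9], Q [10,10], Q [11,11] — 6 characters in the same relative order in both. Since dp[13][12] = 6, nothing longer is possible.

6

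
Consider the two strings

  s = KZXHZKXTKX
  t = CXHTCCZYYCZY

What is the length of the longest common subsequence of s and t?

One common subsequence of length 3: X [3,2], then H [4,3], then Z [5,11]. dp[10][12] = 3 confirms this is the maximum.

3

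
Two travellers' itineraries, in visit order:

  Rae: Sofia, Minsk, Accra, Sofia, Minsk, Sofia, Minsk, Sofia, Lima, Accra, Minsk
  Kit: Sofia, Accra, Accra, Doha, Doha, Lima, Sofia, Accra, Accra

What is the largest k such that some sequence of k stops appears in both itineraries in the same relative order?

Taking Sofia [1,1], then Accra [3,3], then Sofia [4,7], then Accra [10,9] gives a common subsequence of length 4, and the DP table's final entry dp[11][9] is also 4, so no common subsequence is longer.

4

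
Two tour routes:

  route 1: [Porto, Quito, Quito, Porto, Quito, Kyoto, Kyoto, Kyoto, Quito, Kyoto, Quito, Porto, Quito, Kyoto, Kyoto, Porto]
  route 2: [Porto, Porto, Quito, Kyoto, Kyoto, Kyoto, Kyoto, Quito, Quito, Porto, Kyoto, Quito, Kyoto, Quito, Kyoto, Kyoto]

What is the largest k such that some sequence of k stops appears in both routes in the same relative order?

Match Porto at route 1[1]=route 2[1]; then Porto at route 1[4]=route 2[2]; then Quito at route 1[5]=route 2[3]; then Kyoto at route 1[6]=route 2[5]; then Kyoto at route 1[7]=route 2[6]; then Kyoto at route 1[8]=route 2[7]; then Quito at route 1[9]=route 2[9]; then Kyoto at route 1[10]=route 2[11]; then Quito at route 1[11]=route 2[12]; then Quito at route 1[13]=route 2[14]; then Kyoto at route 1[14]=route 2[15]; then Kyoto at route 1[15]=route 2[16] — 12 stops in the same relative order in both. Since dp[16][16] = 12, nothing longer is possible.

12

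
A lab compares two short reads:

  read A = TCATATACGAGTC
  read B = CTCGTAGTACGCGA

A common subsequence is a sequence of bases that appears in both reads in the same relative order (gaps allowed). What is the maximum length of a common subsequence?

One common subsequence of length 9: T [1,2] → C [2,3] → T [4,5] → A [5,6] → T [6,8] → A [7,9] → C [8,12] → G [9,13] → A [10,14]. Since dp[13][14] = 9, nothing longer is possible.

9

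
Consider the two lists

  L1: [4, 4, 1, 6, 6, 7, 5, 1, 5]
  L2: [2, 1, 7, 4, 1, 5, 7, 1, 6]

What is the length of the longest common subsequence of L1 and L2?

4

Let dp[i][j] be the LCS length of the first i values of L1 and the first j values of L2. dp[i][j] = dp[i-1][j-1]+1 when the i-th and j-th values match, else max(dp[i-1][j], dp[i][j-1]).
    ·  2  1  7  4  1  5  7  1  6
 ·  0  0  0  0  0  0  0  0  0  0
 4  0  0  0  0  1  1  1  1  1  1
 4  0  0  0  0  1  1  1  1  1  1
 1  0  0  1  1  1  2  2  2  2  2
 6  0  0  1  1  1  2  2  2  2  3
 6  0  0  1  1  1  2  2  2  2  3
 7  0  0  1  2  2  2  2  3  3  3
 5  0  0  1  2  2  2  3  3  3  3
 1  0  0  1  2  2  3  3  3  4  4
 5  0  0  1  2  2  3  4  4  4  4
dp[9][9] = 4. One LCS (by backtracking along matches): 4, 1, 7, 1.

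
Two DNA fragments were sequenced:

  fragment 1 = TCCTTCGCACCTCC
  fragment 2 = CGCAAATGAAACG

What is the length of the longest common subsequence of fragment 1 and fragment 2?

6

Match C [2,1]; then C [3,3]; then T [5,7]; then G [7,8]; then A [9,11]; then C [10,12] — 6 bases in the same relative order in both, and the DP table's final entry dp[14][13] is also 6, so no common subsequence is longer.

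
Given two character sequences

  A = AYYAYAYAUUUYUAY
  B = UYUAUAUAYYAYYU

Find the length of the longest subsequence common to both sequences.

7

Pick A (A #1, B #8); then Y (A #3, B #9); then Y (A #5, B #10); then A (A #6, B #11); then Y (A #7, B #12); then Y (A #12, B #13); then U (A #13, B #14); all 7 characters appear in both, in order. dp[15][14] = 7 confirms this is the maximum.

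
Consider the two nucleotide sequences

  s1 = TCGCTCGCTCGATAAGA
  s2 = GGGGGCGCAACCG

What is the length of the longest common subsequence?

7

Pick G at s1[3]=s2[5], then C at s1[6]=s2[6], then G at s1[7]=s2[7], then C at s1[10]=s2[8], then A at s1[12]=s2[9], then A at s1[14]=s2[10], then G at s1[16]=s2[13]; all 7 bases appear in both, in order. Since dp[17][13] = 7, nothing longer is possible.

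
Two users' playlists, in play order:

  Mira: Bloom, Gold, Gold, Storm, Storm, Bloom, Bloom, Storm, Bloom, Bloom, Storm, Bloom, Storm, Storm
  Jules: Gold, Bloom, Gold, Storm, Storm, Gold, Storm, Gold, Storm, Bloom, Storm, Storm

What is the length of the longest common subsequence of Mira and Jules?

9

Match Bloom [1,2]; then Gold [3,3]; then Storm [4,4]; then Storm [5,5]; then Storm [8,7]; then Storm [11,9]; then Bloom [12,10]; then Storm [13,11]; then Storm [14,12] — 9 songs in the same relative order in both, and the DP table's final entry dp[14][12] is also 9, so no common subsequence is longer.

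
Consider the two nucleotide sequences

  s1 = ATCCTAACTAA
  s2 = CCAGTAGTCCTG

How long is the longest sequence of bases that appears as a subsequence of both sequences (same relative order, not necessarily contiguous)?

6

One common subsequence of length 6: C (s1 #3, s2 #1); then C (s1 #4, s2 #2); then T (s1 #5, s2 #5); then A (s1 #6, s2 #6); then C (s1 #8, s2 #10); then T (s1 #9, s2 #11). dp[11][12] = 6 confirms this is the maximum.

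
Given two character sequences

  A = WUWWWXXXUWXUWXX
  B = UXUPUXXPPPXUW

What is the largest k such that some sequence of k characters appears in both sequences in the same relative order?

7

One common subsequence of length 7: U (A #2, B #1), X (A #6, B #2), X (A #7, B #6), X (A #8, B #7), X (A #11, B #11), U (A #12, B #12), W (A #13, B #13). The LCS DP gives dp[15][13] = 7, so this is optimal.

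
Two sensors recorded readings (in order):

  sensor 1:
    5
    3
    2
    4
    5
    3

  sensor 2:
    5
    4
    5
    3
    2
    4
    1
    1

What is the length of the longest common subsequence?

4

Let dp[i][j] be the LCS length of the first i values of sensor 1 and the first j values of sensor 2. dp[i][j] = dp[i-1][j-1]+1 when the i-th and j-th values match, else max(dp[i-1][j], dp[i][j-1]).
    ·  5  4  5  3  2  4  1  1
 ·  0  0  0  0  0  0  0  0  0
 5  0  1  1  1  1  1  1  1  1
 3  0  1  1  1  2  2  2  2  2
 2  0  1  1  1  2  3  3  3  3
 4  0  1  2  2  2  3  4  4  4
 5  0  1  2  3  3  3  4  4  4
 3  0  1  2  3  4  4  4  4  4
dp[6][8] = 4. One LCS (by backtracking along matches): 5, 3, 2, 4.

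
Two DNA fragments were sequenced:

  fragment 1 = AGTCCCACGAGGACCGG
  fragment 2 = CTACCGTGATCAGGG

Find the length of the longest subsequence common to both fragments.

9

Match A (fragment 1 #1, fragment 2 #3); then G (fragment 1 #2, fragment 2 #6); then T (fragment 1 #3, fragment 2 #7); then A (fragment 1 #7, fragment 2 #9); then C (fragment 1 #8, fragment 2 #11); then A (fragment 1 #10, fragment 2 #12); then G (fragment 1 #12, fragment 2 #13); then G (fragment 1 #16, fragment 2 #14); then G (fragment 1 #17, fragment 2 #15) — 9 bases in the same relative order in both. dp[17][15] = 9 confirms this is the maximum.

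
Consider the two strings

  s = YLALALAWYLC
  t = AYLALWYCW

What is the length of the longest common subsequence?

Let dp[i][j] be the LCS length of the first i characters of s and the first j characters of t. dp[i][j] = dp[i-1][j-1]+1 when the i-th and j-th characters match, else max(dp[i-1][j], dp[i][j-1]).
    ·  A  Y  L  A  L  W  Y  C  W
 ·  0  0  0  0  0  0  0  0  0  0
 Y  0  0  1  1  1  1  1  1  1  1
 L  0  0  1  2  2  2  2  2  2  2
 A  0  1  1  2  3  3  3  3  3  3
 L  0  1  1  2  3  4  4  4  4  4
 A  0  1  1  2  3  4  4  4  4  4
 L  0  1  1  2  3  4  4  4  4  4
 A  0  1  1  2  3  4  4  4  4  4
 W  0  1  1  2  3  4  5  5  5  5
 Y  0  1  2  2  3  4  5  6  6  6
 L  0  1  2  3  3  4  5  6  6  6
 C  0  1  2  3  3  4  5  6  7  7
dp[11][9] = 7. One LCS (by backtracking along matches): YLALWYC.

7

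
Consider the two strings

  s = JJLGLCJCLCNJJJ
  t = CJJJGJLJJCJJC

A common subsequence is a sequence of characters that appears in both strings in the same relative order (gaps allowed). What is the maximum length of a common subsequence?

Taking J (s #1, t #3), then J (s #2, t #4), then G (s #4, t #5), then L (s #5, t #7), then J (s #7, t #9), then C (s #10, t #10), then J (s #12, t #11), then J (s #13, t #12) gives a common subsequence of length 8. dp[14][13] = 8 confirms this is the maximum.

8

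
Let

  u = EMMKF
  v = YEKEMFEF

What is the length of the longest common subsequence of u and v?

3

Let dp[i][j] be the LCS length of the first i characters of u and the first j characters of v. dp[i][j] = dp[i-1][j-1]+1 when the i-th and j-th characters match, else max(dp[i-1][j], dp[i][j-1]).
    ·  Y  E  K  E  M  F  E  F
 ·  0  0  0  0  0  0  0  0  0
 E  0  0  1  1  1  1  1  1  1
 M  0  0  1  1  1  2  2  2  2
 M  0  0  1  1  1  2  2  2  2
 K  0  0  1  2  2  2  2  2  2
 F  0  0  1  2  2  2  3  3  3
dp[5][8] = 3. One LCS (by backtracking along matches): EMF.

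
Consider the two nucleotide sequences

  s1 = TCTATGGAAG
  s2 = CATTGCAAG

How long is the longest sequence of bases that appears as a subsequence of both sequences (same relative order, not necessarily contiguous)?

Let dp[i][j] be the LCS length of the first i bases of s1 and the first j bases of s2. dp[i][j] = dp[i-1][j-1]+1 when the i-th and j-th bases match, else max(dp[i-1][j], dp[i][j-1]).
    ·  C  A  T  T  G  C  A  A  G
 ·  0  0  0  0  0  0  0  0  0  0
 T  0  0  0  1  1  1  1  1  1  1
 C  0  1  1  1  1  1  2  2  2  2
 T  0  1  1  2  2  2  2  2  2  2
 A  0  1  2  2  2  2  2  3  3  3
 T  0  1  2  3  3  3  3  3  3  3
 G  0  1  2  3  3  4  4  4  4  4
 G  0  1  2  3  3  4  4  4  4  5
 A  0  1  2  3  3  4  4  5  5  5
 A  0  1  2  3  3  4  4  5  6  6
 G  0  1  2  3  3  4  4  5  6  7
dp[10][9] = 7. One LCS (by backtracking along matches): CTTGAAG.

7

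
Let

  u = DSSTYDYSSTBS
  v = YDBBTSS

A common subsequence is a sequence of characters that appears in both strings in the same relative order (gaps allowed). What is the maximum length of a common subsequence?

4

Pick D at u[1]=v[2]; then T at u[4]=v[5]; then S at u[9]=v[6]; then S at u[12]=v[7]; all 4 characters appear in both, in order. The LCS DP gives dp[12][7] = 4, so this is optimal.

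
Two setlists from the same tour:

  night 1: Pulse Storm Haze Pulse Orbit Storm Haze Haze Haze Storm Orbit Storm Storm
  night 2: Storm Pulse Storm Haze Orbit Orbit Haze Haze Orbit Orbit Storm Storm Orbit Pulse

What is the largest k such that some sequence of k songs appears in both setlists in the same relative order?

Pick Pulse at night 1[1]=night 2[2], then Storm at night 1[2]=night 2[3], then Haze at night 1[3]=night 2[4], then Orbit at night 1[5]=night 2[6], then Haze at night 1[7]=night 2[7], then Haze at night 1[8]=night 2[8], then Orbit at night 1[11]=night 2[10], then Storm at night 1[12]=night 2[11], then Storm at night 1[13]=night 2[12]; all 9 songs appear in both, in order. The LCS DP gives dp[13][14] = 9, so this is optimal.

9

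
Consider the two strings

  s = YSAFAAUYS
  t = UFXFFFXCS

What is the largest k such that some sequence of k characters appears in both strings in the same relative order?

2

One common subsequence of length 2: F [4,6] → S [9,9], and the DP table's final entry dp[9][9] is also 2, so no common subsequence is longer.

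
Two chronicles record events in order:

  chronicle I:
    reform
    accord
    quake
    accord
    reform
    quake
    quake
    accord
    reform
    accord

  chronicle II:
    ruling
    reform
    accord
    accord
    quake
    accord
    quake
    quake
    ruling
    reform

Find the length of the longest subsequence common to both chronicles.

One common subsequence of length 7: reform at chronicle I[1]=chronicle II[2], accord at chronicle I[2]=chronicle II[4], quake at chronicle I[3]=chronicle II[5], accord at chronicle I[4]=chronicle II[6], quake at chronicle I[6]=chronicle II[7], quake at chronicle I[7]=chronicle II[8], reform at chronicle I[9]=chronicle II[10], and the DP table's final entry dp[10][10] is also 7, so no common subsequence is longer.

7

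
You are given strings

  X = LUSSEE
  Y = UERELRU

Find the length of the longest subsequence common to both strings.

3

Let dp[i][j] be the LCS length of the first i characters of X and the first j characters of Y. dp[i][j] = dp[i-1][j-1]+1 when the i-th and j-th characters match, else max(dp[i-1][j], dp[i][j-1]).
    ·  U  E  R  E  L  R  U
 ·  0  0  0  0  0  0  0  0
 L  0  0  0  0  0  1  1  1
 U  0  1  1  1  1  1  1  2
 S  0  1  1  1  1  1  1  2
 S  0  1  1  1  1  1  1  2
 E  0  1  2  2  2  2  2  2
 E  0  1  2  2  3  3  3  3
dp[6][7] = 3. One LCS (by backtracking along matches): UEE.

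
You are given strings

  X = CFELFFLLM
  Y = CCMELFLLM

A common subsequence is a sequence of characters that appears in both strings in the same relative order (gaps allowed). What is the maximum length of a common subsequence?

Taking C at X[1]=Y[2] → E at X[3]=Y[4] → L at X[4]=Y[5] → F at X[6]=Y[6] → L at X[7]=Y[7] → L at X[8]=Y[8] → M at X[9]=Y[9] gives a common subsequence of length 7. Since dp[9][9] = 7, nothing longer is possible.

7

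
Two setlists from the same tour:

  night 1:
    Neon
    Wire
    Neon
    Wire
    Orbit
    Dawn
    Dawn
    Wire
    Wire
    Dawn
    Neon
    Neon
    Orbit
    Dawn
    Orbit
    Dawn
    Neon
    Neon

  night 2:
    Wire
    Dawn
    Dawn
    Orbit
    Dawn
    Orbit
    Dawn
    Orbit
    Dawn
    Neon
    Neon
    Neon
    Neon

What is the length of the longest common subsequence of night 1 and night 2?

Pick Wire [4,1] → Dawn [6,2] → Dawn [7,3] → Dawn [10,5] → Orbit [13,6] → Dawn [14,7] → Orbit [15,8] → Dawn [16,9] → Neon [17,12] → Neon [18,13]; all 10 songs appear in both, in order, and the DP table's final entry dp[18][13] is also 10, so no common subsequence is longer.

10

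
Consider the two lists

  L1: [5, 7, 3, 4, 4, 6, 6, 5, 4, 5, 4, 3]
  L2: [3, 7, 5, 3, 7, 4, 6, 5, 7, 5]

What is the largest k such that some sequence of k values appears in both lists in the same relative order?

6

Taking 5 [1,3], then 7 [2,5], then 4 [5,6], then 6 [7,7], then 5 [8,8], then 5 [10,10] gives a common subsequence of length 6. Since dp[12][10] = 6, nothing longer is possible.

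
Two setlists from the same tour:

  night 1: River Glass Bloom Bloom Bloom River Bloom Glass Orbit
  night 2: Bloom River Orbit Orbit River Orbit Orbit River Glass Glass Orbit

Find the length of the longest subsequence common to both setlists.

4

One common subsequence of length 4: River at night 1[1]=night 2[8], then Glass at night 1[2]=night 2[9], then Glass at night 1[8]=night 2[10], then Orbit at night 1[9]=night 2[11]. dp[9][11] = 4 confirms this is the maximum.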